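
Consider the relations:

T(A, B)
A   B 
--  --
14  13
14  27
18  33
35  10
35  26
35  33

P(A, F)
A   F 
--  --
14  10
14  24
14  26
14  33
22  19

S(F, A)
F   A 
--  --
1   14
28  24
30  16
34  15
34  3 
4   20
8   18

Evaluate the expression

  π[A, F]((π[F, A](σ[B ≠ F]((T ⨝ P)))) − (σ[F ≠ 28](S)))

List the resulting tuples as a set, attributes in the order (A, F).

Joining T and P on A yields {(14, 13, 10), (14, 13, 24), (14, 13, 26), (14, 13, 33), (14, 27, 10), (14, 27, 24), (14, 27, 26), (14, 27, 33)}.
Filtering on B ≠ F leaves {(14, 13, 10), (14, 13, 24), (14, 13, 26), (14, 13, 33), (14, 27, 10), (14, 27, 24), (14, 27, 26), (14, 27, 33)}.
Projecting to F, A (4 duplicate(s) eliminated): {(10, 14), (24, 14), (26, 14), (33, 14)}
Filtering on F ≠ 28 leaves {(1, 14), (30, 16), (34, 15), (34, 3), (4, 20), (8, 18)}.
Difference: {(10, 14), (24, 14), (26, 14), (33, 14)} with {(1, 14), (30, 16), (34, 15), (34, 3), (4, 20), (8, 18)} → {(10, 14), (24, 14), (26, 14), (33, 14)}
Projecting to A, F: {(14, 10), (14, 24), (14, 26), (14, 33)}

{(14, 10), (14, 24), (14, 26), (14, 33)}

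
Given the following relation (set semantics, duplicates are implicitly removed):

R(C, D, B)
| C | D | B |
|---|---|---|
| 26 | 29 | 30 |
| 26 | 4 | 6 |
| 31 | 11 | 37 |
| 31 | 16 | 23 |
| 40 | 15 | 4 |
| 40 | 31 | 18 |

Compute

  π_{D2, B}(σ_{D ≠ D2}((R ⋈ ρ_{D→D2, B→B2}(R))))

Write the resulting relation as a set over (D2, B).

ρ[D→D2, B→B2]: schema becomes (C, D2, B2); tuples unchanged.
Natural join on C: {(26, 29, 30, 29, 30), (26, 29, 30, 4, 6), (26, 4, 6, 29, 30), (26, 4, 6, 4, 6), (31, 11, 37, 11, 37), (31, 11, 37, 16, 23), (31, 16, 23, 11, 37), (31, 16, 23, 16, 23), (40, 15, 4, 15, 4), (40, 15, 4, 31, 18), (40, 31, 18, 15, 4), (40, 31, 18, 31, 18)}
σ[D ≠ D2]: keep tuples satisfying D ≠ D2 → {(26, 29, 30, 4, 6), (26, 4, 6, 29, 30), (31, 11, 37, 16, 23), (31, 16, 23, 11, 37), (40, 15, 4, 31, 18), (40, 31, 18, 15, 4)}
π[D2, B]: project onto (D2, B) → {(11, 23), (15, 18), (16, 37), (29, 6), (31, 4), (4, 30)}

{(11, 23), (15, 18), (16, 37), (29, 6), (31, 4), (4, 30)}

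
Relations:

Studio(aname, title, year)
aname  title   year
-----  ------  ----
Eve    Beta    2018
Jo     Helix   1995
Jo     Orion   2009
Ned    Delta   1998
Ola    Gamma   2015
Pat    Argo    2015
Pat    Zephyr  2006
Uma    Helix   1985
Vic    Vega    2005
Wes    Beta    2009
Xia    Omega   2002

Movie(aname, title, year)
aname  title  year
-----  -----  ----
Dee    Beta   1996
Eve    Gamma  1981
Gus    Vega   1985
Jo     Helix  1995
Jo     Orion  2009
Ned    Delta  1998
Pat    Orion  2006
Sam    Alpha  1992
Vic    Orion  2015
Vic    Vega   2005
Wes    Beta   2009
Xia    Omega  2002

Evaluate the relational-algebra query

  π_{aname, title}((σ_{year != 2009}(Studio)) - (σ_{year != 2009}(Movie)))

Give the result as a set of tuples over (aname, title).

{(Eve, Beta), (Ola, Gamma), (Pat, Argo), (Pat, Zephyr), (Uma, Helix)}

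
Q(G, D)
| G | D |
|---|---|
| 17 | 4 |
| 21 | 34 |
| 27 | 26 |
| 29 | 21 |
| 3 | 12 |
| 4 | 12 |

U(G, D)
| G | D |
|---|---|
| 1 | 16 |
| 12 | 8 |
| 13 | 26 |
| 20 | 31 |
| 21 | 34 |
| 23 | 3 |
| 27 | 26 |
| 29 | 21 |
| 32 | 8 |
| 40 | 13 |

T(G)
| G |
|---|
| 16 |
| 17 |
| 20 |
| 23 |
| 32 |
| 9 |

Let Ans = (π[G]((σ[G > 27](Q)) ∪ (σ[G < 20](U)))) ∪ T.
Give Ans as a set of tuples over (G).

{1, 12, 13, 16, 17, 20, 23, 29, 32, 9}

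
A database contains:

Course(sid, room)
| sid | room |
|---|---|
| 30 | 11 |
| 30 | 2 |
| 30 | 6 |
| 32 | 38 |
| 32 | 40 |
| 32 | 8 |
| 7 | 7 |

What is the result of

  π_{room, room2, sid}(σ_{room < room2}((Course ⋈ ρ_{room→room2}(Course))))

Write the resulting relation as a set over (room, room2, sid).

{(2, 11, 30), (2, 6, 30), (38, 40, 32), (6, 11, 30), (8, 38, 32), (8, 40, 32)}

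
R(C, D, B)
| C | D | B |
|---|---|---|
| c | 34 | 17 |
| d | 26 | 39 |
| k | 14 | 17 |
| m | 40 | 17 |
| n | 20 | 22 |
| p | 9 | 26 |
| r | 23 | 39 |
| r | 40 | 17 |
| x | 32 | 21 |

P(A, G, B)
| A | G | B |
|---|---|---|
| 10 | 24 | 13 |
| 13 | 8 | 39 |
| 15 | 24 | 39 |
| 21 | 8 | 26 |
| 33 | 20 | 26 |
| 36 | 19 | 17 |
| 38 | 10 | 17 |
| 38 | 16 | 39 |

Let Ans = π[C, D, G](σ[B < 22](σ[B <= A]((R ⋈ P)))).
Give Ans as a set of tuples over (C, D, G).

{(c, 34, 10), (c, 34, 19), (k, 14, 10), (k, 14, 19), (m, 40, 10), (m, 40, 19), (r, 40, 10), (r, 40, 19)}

R ⋈ P (natural join on B): {(c, 34, 17, 36, 19), (c, 34, 17, 38, 10), (d, 26, 39, 13, 8), (d, 26, 39, 15, 24), (d, 26, 39, 38, 16), (k, 14, 17, 36, 19), (k, 14, 17, 38, 10), (m, 40, 17, 36, 19), (m, 40, 17, 38, 10), (p, 9, 26, 21, 8), (p, 9, 26, 33, 20), (r, 23, 39, 13, 8), (r, 23, 39, 15, 24), (r, 23, 39, 38, 16), (r, 40, 17, 36, 19), (r, 40, 17, 38, 10)}
Selection B <= A: {(c, 34, 17, 36, 19), (c, 34, 17, 38, 10), (k, 14, 17, 36, 19), (k, 14, 17, 38, 10), (m, 40, 17, 36, 19), (m, 40, 17, 38, 10), (p, 9, 26, 33, 20), (r, 40, 17, 36, 19), (r, 40, 17, 38, 10)}
Selection B < 22: {(c, 34, 17, 36, 19), (c, 34, 17, 38, 10), (k, 14, 17, 36, 19), (k, 14, 17, 38, 10), (m, 40, 17, 36, 19), (m, 40, 17, 38, 10), (r, 40, 17, 36, 19), (r, 40, 17, 38, 10)}
Keep only column(s) C, D, G: {(c, 34, 10), (c, 34, 19), (k, 14, 10), (k, 14, 19), (m, 40, 10), (m, 40, 19), (r, 40, 10), (r, 40, 19)}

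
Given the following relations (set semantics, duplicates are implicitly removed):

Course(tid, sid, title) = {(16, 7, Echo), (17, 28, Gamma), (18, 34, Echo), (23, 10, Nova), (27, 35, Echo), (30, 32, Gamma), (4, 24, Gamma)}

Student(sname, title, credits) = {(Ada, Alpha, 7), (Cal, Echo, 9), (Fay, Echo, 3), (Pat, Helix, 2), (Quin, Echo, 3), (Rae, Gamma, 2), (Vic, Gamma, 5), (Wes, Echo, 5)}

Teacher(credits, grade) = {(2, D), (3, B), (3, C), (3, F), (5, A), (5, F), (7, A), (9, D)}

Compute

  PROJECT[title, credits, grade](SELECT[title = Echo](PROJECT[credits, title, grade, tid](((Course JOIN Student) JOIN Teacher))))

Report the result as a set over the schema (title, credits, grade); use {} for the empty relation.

Course ⋈ Student (natural join on title): {(16, 7, Echo, Cal, 9), (16, 7, Echo, Fay, 3), (16, 7, Echo, Quin, 3), (16, 7, Echo, Wes, 5), (17, 28, Gamma, Rae, 2), (17, 28, Gamma, Vic, 5), (18, 34, Echo, Cal, 9), (18, 34, Echo, Fay, 3), (18, 34, Echo, Quin, 3), (18, 34, Echo, Wes, 5), (27, 35, Echo, Cal, 9), (27, 35, Echo, Fay, 3), (27, 35, Echo, Quin, 3), (27, 35, Echo, Wes, 5), (30, 32, Gamma, Rae, 2), (30, 32, Gamma, Vic, 5), (4, 24, Gamma, Rae, 2), (4, 24, Gamma, Vic, 5)}
(Course JOIN Student) ⋈ Teacher (natural join on credits): {(16, 7, Echo, Cal, 9, D), (16, 7, Echo, Fay, 3, B), (16, 7, Echo, Fay, 3, C), (16, 7, Echo, Fay, 3, F), (16, 7, Echo, Quin, 3, B), (16, 7, Echo, Quin, 3, C), (16, 7, Echo, Quin, 3, F), (16, 7, Echo, Wes, 5, A), (16, 7, Echo, Wes, 5, F), (17, 28, Gamma, Rae, 2, D), (17, 28, Gamma, Vic, 5, A), (17, 28, Gamma, Vic, 5, F), (18, 34, Echo, Cal, 9, D), (18, 34, Echo, Fay, 3, B), (18, 34, Echo, Fay, 3, C), (18, 34, Echo, Fay, 3, F), (18, 34, Echo, Quin, 3, B), (18, 34, Echo, Quin, 3, C), (18, 34, Echo, Quin, 3, F), (18, 34, Echo, Wes, 5, A), (18, 34, Echo, Wes, 5, F), (27, 35, Echo, Cal, 9, D), (27, 35, Echo, Fay, 3, B), (27, 35, Echo, Fay, 3, C), (27, 35, Echo, Fay, 3, F), (27, 35, Echo, Quin, 3, B), (27, 35, Echo, Quin, 3, C), (27, 35, Echo, Quin, 3, F), (27, 35, Echo, Wes, 5, A), (27, 35, Echo, Wes, 5, F), (30, 32, Gamma, Rae, 2, D), (30, 32, Gamma, Vic, 5, A), (30, 32, Gamma, Vic, 5, F), (4, 24, Gamma, Rae, 2, D), (4, 24, Gamma, Vic, 5, A), (4, 24, Gamma, Vic, 5, F)}
Projecting to credits, title, grade, tid (9 duplicate(s) eliminated): {(2, Gamma, D, 17), (2, Gamma, D, 30), (2, Gamma, D, 4), (3, Echo, B, 16), (3, Echo, B, 18), (3, Echo, B, 27), (3, Echo, C, 16), (3, Echo, C, 18), (3, Echo, C, 27), (3, Echo, F, 16), (3, Echo, F, 18), (3, Echo, F, 27), (5, Echo, A, 16), (5, Echo, A, 18), (5, Echo, A, 27), (5, Echo, F, 16), (5, Echo, F, 18), (5, Echo, F, 27), (5, Gamma, A, 17), (5, Gamma, A, 30), (5, Gamma, A, 4), (5, Gamma, F, 17), (5, Gamma, F, 30), (5, Gamma, F, 4), (9, Echo, D, 16), (9, Echo, D, 18), (9, Echo, D, 27)}
Selection title = Echo: {(3, Echo, B, 16), (3, Echo, B, 18), (3, Echo, B, 27), (3, Echo, C, 16), (3, Echo, C, 18), (3, Echo, C, 27), (3, Echo, F, 16), (3, Echo, F, 18), (3, Echo, F, 27), (5, Echo, A, 16), (5, Echo, A, 18), (5, Echo, A, 27), (5, Echo, F, 16), (5, Echo, F, 18), (5, Echo, F, 27), (9, Echo, D, 16), (9, Echo, D, 18), (9, Echo, D, 27)}
Projecting to title, credits, grade (12 duplicate(s) eliminated): {(Echo, 3, B), (Echo, 3, C), (Echo, 3, F), (Echo, 5, A), (Echo, 5, F), (Echo, 9, D)}

{(Echo, 3, B), (Echo, 3, C), (Echo, 3, F), (Echo, 5, A), (Echo, 5, F), (Echo, 9, D)}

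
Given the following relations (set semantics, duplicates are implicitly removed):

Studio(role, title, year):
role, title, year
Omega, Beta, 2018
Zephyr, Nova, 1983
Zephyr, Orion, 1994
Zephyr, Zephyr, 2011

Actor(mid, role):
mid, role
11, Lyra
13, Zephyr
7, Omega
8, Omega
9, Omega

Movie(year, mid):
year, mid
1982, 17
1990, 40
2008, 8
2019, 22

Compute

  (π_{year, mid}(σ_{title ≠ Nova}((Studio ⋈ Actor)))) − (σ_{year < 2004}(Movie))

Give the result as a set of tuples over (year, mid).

Natural join on role: {(Omega, Beta, 2018, 7), (Omega, Beta, 2018, 8), (Omega, Beta, 2018, 9), (Zephyr, Nova, 1983, 13), (Zephyr, Orion, 1994, 13), (Zephyr, Zephyr, 2011, 13)}
Apply σ_{title ≠ Nova}; surviving tuples: {(Omega, Beta, 2018, 7), (Omega, Beta, 2018, 8), (Omega, Beta, 2018, 9), (Zephyr, Orion, 1994, 13), (Zephyr, Zephyr, 2011, 13)}
Keep only column(s) year, mid: {(1994, 13), (2011, 13), (2018, 7), (2018, 8), (2018, 9)}
Apply σ_{year < 2004}; surviving tuples: {(1982, 17), (1990, 40)}
Set difference of the two operands is {(1994, 13), (2011, 13), (2018, 7), (2018, 8), (2018, 9)}.

{(1994, 13), (2011, 13), (2018, 7), (2018, 8), (2018, 9)}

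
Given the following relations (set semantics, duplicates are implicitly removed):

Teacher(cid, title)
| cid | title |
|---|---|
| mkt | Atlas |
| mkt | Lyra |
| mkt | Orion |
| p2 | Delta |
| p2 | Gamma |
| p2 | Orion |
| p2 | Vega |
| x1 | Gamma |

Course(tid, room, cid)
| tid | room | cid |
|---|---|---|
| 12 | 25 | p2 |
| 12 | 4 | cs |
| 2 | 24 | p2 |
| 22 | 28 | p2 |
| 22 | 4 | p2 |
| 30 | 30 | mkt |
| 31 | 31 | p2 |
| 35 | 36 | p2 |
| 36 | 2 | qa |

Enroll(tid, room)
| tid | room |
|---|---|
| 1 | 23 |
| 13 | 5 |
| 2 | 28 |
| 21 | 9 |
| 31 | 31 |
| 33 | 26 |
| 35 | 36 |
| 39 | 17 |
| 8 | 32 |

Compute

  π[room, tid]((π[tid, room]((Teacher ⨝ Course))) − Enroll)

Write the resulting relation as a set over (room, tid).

{(24, 2), (25, 12), (28, 22), (30, 30), (4, 22)}

Natural join on cid: {(mkt, Atlas, 30, 30), (mkt, Lyra, 30, 30), (mkt, Orion, 30, 30), (p2, Delta, 12, 25), (p2, Delta, 2, 24), (p2, Delta, 22, 28), (p2, Delta, 22, 4), (p2, Delta, 31, 31), (p2, Delta, 35, 36), (p2, Gamma, 12, 25), (p2, Gamma, 2, 24), (p2, Gamma, 22, 28), (p2, Gamma, 22, 4), (p2, Gamma, 31, 31), (p2, Gamma, 35, 36), (p2, Orion, 12, 25), (p2, Orion, 2, 24), (p2, Orion, 22, 28), (p2, Orion, 22, 4), (p2, Orion, 31, 31), (p2, Orion, 35, 36), (p2, Vega, 12, 25), (p2, Vega, 2, 24), (p2, Vega, 22, 28), (p2, Vega, 22, 4), (p2, Vega, 31, 31), (p2, Vega, 35, 36)}
π_{tid, room} gives {(12, 25), (2, 24), (22, 28), (22, 4), (30, 30), (31, 31), (35, 36)} (20 duplicate(s) eliminated).
Taking the difference: {(12, 25), (2, 24), (22, 28), (22, 4), (30, 30)}
π_{room, tid} gives {(24, 2), (25, 12), (28, 22), (30, 30), (4, 22)}.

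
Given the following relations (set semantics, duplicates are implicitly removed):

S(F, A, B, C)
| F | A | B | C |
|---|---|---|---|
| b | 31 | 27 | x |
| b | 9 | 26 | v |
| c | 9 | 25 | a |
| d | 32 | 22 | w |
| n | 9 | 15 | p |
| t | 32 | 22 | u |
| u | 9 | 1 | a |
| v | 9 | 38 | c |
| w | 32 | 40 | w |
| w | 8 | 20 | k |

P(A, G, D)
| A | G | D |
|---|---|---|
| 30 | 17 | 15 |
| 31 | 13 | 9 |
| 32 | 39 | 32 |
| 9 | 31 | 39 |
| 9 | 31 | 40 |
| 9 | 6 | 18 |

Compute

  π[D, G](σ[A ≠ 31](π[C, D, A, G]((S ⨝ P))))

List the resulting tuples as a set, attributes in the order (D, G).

{(18, 6), (32, 39), (39, 31), (40, 31)}

Natural join on A: {(b, 31, 27, x, 13, 9), (b, 9, 26, v, 31, 39), (b, 9, 26, v, 31, 40), (b, 9, 26, v, 6, 18), (c, 9, 25, a, 31, 39), (c, 9, 25, a, 31, 40), (c, 9, 25, a, 6, 18), (d, 32, 22, w, 39, 32), (n, 9, 15, p, 31, 39), (n, 9, 15, p, 31, 40), (n, 9, 15, p, 6, 18), (t, 32, 22, u, 39, 32), (u, 9, 1, a, 31, 39), (u, 9, 1, a, 31, 40), (u, 9, 1, a, 6, 18), (v, 9, 38, c, 31, 39), (v, 9, 38, c, 31, 40), (v, 9, 38, c, 6, 18), (w, 32, 40, w, 39, 32)}
Keep only column(s) C, D, A, G (4 duplicate(s) eliminated): {(a, 18, 9, 6), (a, 39, 9, 31), (a, 40, 9, 31), (c, 18, 9, 6), (c, 39, 9, 31), (c, 40, 9, 31), (p, 18, 9, 6), (p, 39, 9, 31), (p, 40, 9, 31), (u, 32, 32, 39), (v, 18, 9, 6), (v, 39, 9, 31), (v, 40, 9, 31), (w, 32, 32, 39), (x, 9, 31, 13)}
Apply σ_{A ≠ 31}; surviving tuples: {(a, 18, 9, 6), (a, 39, 9, 31), (a, 40, 9, 31), (c, 18, 9, 6), (c, 39, 9, 31), (c, 40, 9, 31), (p, 18, 9, 6), (p, 39, 9, 31), (p, 40, 9, 31), (u, 32, 32, 39), (v, 18, 9, 6), (v, 39, 9, 31), (v, 40, 9, 31), (w, 32, 32, 39)}
Keep only column(s) D, G (10 duplicate(s) eliminated): {(18, 6), (32, 39), (39, 31), (40, 31)}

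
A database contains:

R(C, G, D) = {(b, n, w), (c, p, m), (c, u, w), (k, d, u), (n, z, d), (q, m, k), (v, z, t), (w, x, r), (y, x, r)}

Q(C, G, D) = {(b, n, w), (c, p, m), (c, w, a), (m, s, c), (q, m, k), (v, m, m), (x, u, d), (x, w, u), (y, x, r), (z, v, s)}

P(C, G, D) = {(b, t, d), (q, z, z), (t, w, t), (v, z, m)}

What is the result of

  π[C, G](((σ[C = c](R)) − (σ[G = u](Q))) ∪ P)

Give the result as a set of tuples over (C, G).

{(b, t), (c, p), (c, u), (q, z), (t, w), (v, z)}

Selection C = c: {(c, p, m), (c, u, w)}
Selection G = u: {(x, u, d)}
Difference: {(c, p, m), (c, u, w)} with {(x, u, d)} → {(c, p, m), (c, u, w)}
Union: {(c, p, m), (c, u, w)} with {(b, t, d), (q, z, z), (t, w, t), (v, z, m)} → {(b, t, d), (c, p, m), (c, u, w), (q, z, z), (t, w, t), (v, z, m)}
Keep only column(s) C, G: {(b, t), (c, p), (c, u), (q, z), (t, w), (v, z)}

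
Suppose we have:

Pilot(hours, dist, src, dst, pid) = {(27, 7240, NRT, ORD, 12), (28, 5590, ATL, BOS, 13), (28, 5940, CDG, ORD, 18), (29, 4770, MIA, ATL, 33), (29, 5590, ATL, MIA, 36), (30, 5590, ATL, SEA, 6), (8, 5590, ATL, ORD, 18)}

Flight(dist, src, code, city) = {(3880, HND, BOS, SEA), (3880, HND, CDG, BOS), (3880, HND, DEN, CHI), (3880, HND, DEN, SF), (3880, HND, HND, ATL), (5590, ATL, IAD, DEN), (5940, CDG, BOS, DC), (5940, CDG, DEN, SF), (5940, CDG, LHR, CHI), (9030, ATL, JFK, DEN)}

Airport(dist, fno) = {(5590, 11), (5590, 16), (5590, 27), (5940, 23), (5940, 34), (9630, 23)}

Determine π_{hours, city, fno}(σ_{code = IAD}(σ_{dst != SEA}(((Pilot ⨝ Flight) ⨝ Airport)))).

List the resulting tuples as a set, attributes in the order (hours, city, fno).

{(28, DEN, 11), (28, DEN, 16), (28, DEN, 27), (29, DEN, 11), (29, DEN, 16), (29, DEN, 27), (8, DEN, 11), (8, DEN, 16), (8, DEN, 27)}

Natural join on dist, src: {(28, 5590, ATL, BOS, 13, IAD, DEN), (28, 5940, CDG, ORD, 18, BOS, DC), (28, 5940, CDG, ORD, 18, DEN, SF), (28, 5940, CDG, ORD, 18, LHR, CHI), (29, 5590, ATL, MIA, 36, IAD, DEN), (30, 5590, ATL, SEA, 6, IAD, DEN), (8, 5590, ATL, ORD, 18, IAD, DEN)}
Natural join on dist: {(28, 5590, ATL, BOS, 13, IAD, DEN, 11), (28, 5590, ATL, BOS, 13, IAD, DEN, 16), (28, 5590, ATL, BOS, 13, IAD, DEN, 27), (28, 5940, CDG, ORD, 18, BOS, DC, 23), (28, 5940, CDG, ORD, 18, BOS, DC, 34), (28, 5940, CDG, ORD, 18, DEN, SF, 23), (28, 5940, CDG, ORD, 18, DEN, SF, 34), (28, 5940, CDG, ORD, 18, LHR, CHI, 23), (28, 5940, CDG, ORD, 18, LHR, CHI, 34), (29, 5590, ATL, MIA, 36, IAD, DEN, 11), (29, 5590, ATL, MIA, 36, IAD, DEN, 16), (29, 5590, ATL, MIA, 36, IAD, DEN, 27), (30, 5590, ATL, SEA, 6, IAD, DEN, 11), (30, 5590, ATL, SEA, 6, IAD, DEN, 16), (30, 5590, ATL, SEA, 6, IAD, DEN, 27), (8, 5590, ATL, ORD, 18, IAD, DEN, 11), (8, 5590, ATL, ORD, 18, IAD, DEN, 16), (8, 5590, ATL, ORD, 18, IAD, DEN, 27)}
Selection dst != SEA: {(28, 5590, ATL, BOS, 13, IAD, DEN, 11), (28, 5590, ATL, BOS, 13, IAD, DEN, 16), (28, 5590, ATL, BOS, 13, IAD, DEN, 27), (28, 5940, CDG, ORD, 18, BOS, DC, 23), (28, 5940, CDG, ORD, 18, BOS, DC, 34), (28, 5940, CDG, ORD, 18, DEN, SF, 23), (28, 5940, CDG, ORD, 18, DEN, SF, 34), (28, 5940, CDG, ORD, 18, LHR, CHI, 23), (28, 5940, CDG, ORD, 18, LHR, CHI, 34), (29, 5590, ATL, MIA, 36, IAD, DEN, 11), (29, 5590, ATL, MIA, 36, IAD, DEN, 16), (29, 5590, ATL, MIA, 36, IAD, DEN, 27), (8, 5590, ATL, ORD, 18, IAD, DEN, 11), (8, 5590, ATL, ORD, 18, IAD, DEN, 16), (8, 5590, ATL, ORD, 18, IAD, DEN, 27)}
Selection code = IAD: {(28, 5590, ATL, BOS, 13, IAD, DEN, 11), (28, 5590, ATL, BOS, 13, IAD, DEN, 16), (28, 5590, ATL, BOS, 13, IAD, DEN, 27), (29, 5590, ATL, MIA, 36, IAD, DEN, 11), (29, 5590, ATL, MIA, 36, IAD, DEN, 16), (29, 5590, ATL, MIA, 36, IAD, DEN, 27), (8, 5590, ATL, ORD, 18, IAD, DEN, 11), (8, 5590, ATL, ORD, 18, IAD, DEN, 16), (8, 5590, ATL, ORD, 18, IAD, DEN, 27)}
π[hours, city, fno]: project onto (hours, city, fno) → {(28, DEN, 11), (28, DEN, 16), (28, DEN, 27), (29, DEN, 11), (29, DEN, 16), (29, DEN, 27), (8, DEN, 11), (8, DEN, 16), (8, DEN, 27)}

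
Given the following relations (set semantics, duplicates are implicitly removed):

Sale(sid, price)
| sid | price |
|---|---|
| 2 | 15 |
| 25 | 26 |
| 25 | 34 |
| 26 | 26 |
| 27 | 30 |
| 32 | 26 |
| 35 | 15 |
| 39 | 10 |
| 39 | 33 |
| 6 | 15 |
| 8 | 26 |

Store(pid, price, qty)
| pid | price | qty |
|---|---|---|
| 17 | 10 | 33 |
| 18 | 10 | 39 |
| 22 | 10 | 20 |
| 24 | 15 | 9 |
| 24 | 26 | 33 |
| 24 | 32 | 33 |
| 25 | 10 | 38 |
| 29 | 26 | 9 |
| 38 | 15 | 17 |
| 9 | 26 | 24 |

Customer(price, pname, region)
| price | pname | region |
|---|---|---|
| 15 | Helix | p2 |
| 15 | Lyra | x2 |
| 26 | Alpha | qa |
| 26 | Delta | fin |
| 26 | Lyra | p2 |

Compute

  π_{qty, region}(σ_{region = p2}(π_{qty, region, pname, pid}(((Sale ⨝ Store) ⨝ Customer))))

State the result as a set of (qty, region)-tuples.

{(17, p2), (24, p2), (33, p2), (9, p2)}

Joining Sale and Store on price yields {(2, 15, 24, 9), (2, 15, 38, 17), (25, 26, 24, 33), (25, 26, 29, 9), (25, 26, 9, 24), (26, 26, 24, 33), (26, 26, 29, 9), (26, 26, 9, 24), (32, 26, 24, 33), (32, 26, 29, 9), (32, 26, 9, 24), (35, 15, 24, 9), (35, 15, 38, 17), (39, 10, 17, 33), (39, 10, 18, 39), (39, 10, 22, 20), (39, 10, 25, 38), (6, 15, 24, 9), (6, 15, 38, 17), (8, 26, 24, 33), (8, 26, 29, 9), (8, 26, 9, 24)}.
Joining (Sale ⨝ Store) and Customer on price yields {(2, 15, 24, 9, Helix, p2), (2, 15, 24, 9, Lyra, x2), (2, 15, 38, 17, Helix, p2), (2, 15, 38, 17, Lyra, x2), (25, 26, 24, 33, Alpha, qa), (25, 26, 24, 33, Delta, fin), (25, 26, 24, 33, Lyra, p2), (25, 26, 29, 9, Alpha, qa), (25, 26, 29, 9, Delta, fin), (25, 26, 29, 9, Lyra, p2), (25, 26, 9, 24, Alpha, qa), (25, 26, 9, 24, Delta, fin), (25, 26, 9, 24, Lyra, p2), (26, 26, 24, 33, Alpha, qa), (26, 26, 24, 33, Delta, fin), (26, 26, 24, 33, Lyra, p2), (26, 26, 29, 9, Alpha, qa), (26, 26, 29, 9, Delta, fin), (26, 26, 29, 9, Lyra, p2), (26, 26, 9, 24, Alpha, qa), (26, 26, 9, 24, Delta, fin), (26, 26, 9, 24, Lyra, p2), (32, 26, 24, 33, Alpha, qa), (32, 26, 24, 33, Delta, fin), (32, 26, 24, 33, Lyra, p2), (32, 26, 29, 9, Alpha, qa), (32, 26, 29, 9, Delta, fin), (32, 26, 29, 9, Lyra, p2), (32, 26, 9, 24, Alpha, qa), (32, 26, 9, 24, Delta, fin), (32, 26, 9, 24, Lyra, p2), (35, 15, 24, 9, Helix, p2), (35, 15, 24, 9, Lyra, x2), (35, 15, 38, 17, Helix, p2), (35, 15, 38, 17, Lyra, x2), (6, 15, 24, 9, Helix, p2), (6, 15, 24, 9, Lyra, x2), (6, 15, 38, 17, Helix, p2), (6, 15, 38, 17, Lyra, x2), (8, 26, 24, 33, Alpha, qa), (8, 26, 24, 33, Delta, fin), (8, 26, 24, 33, Lyra, p2), (8, 26, 29, 9, Alpha, qa), (8, 26, 29, 9, Delta, fin), (8, 26, 29, 9, Lyra, p2), (8, 26, 9, 24, Alpha, qa), (8, 26, 9, 24, Delta, fin), (8, 26, 9, 24, Lyra, p2)}.
Keep only column(s) qty, region, pname, pid (35 duplicate(s) eliminated): {(17, p2, Helix, 38), (17, x2, Lyra, 38), (24, fin, Delta, 9), (24, p2, Lyra, 9), (24, qa, Alpha, 9), (33, fin, Delta, 24), (33, p2, Lyra, 24), (33, qa, Alpha, 24), (9, fin, Delta, 29), (9, p2, Helix, 24), (9, p2, Lyra, 29), (9, qa, Alpha, 29), (9, x2, Lyra, 24)}
σ[region = p2]: keep tuples satisfying region = p2 → {(17, p2, Helix, 38), (24, p2, Lyra, 9), (33, p2, Lyra, 24), (9, p2, Helix, 24), (9, p2, Lyra, 29)}
Keep only column(s) qty, region (1 duplicate(s) eliminated): {(17, p2), (24, p2), (33, p2), (9, p2)}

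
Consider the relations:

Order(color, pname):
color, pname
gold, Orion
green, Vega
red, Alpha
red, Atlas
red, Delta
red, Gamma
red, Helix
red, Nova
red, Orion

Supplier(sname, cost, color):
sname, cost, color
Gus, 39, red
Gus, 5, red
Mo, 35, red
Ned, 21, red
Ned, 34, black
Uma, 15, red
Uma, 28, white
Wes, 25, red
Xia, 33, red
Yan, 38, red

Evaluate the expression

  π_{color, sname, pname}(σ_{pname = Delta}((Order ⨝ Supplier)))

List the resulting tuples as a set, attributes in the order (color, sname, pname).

Natural join on color: {(red, Alpha, Gus, 39), (red, Alpha, Gus, 5), (red, Alpha, Mo, 35), (red, Alpha, Ned, 21), (red, Alpha, Uma, 15), (red, Alpha, Wes, 25), (red, Alpha, Xia, 33), (red, Alpha, Yan, 38), (red, Atlas, Gus, 39), (red, Atlas, Gus, 5), (red, Atlas, Mo, 35), (red, Atlas, Ned, 21), (red, Atlas, Uma, 15), (red, Atlas, Wes, 25), (red, Atlas, Xia, 33), (red, Atlas, Yan, 38), (red, Delta, Gus, 39), (red, Delta, Gus, 5), (red, Delta, Mo, 35), (red, Delta, Ned, 21), (red, Delta, Uma, 15), (red, Delta, Wes, 25), (red, Delta, Xia, 33), (red, Delta, Yan, 38), (red, Gamma, Gus, 39), (red, Gamma, Gus, 5), (red, Gamma, Mo, 35), (red, Gamma, Ned, 21), (red, Gamma, Uma, 15), (red, Gamma, Wes, 25), (red, Gamma, Xia, 33), (red, Gamma, Yan, 38), (red, Helix, Gus, 39), (red, Helix, Gus, 5), (red, Helix, Mo, 35), (red, Helix, Ned, 21), (red, Helix, Uma, 15), (red, Helix, Wes, 25), (red, Helix, Xia, 33), (red, Helix, Yan, 38), (red, Nova, Gus, 39), (red, Nova, Gus, 5), (red, Nova, Mo, 35), (red, Nova, Ned, 21), (red, Nova, Uma, 15), (red, Nova, Wes, 25), (red, Nova, Xia, 33), (red, Nova, Yan, 38), (red, Orion, Gus, 39), (red, Orion, Gus, 5), (red, Orion, Mo, 35), (red, Orion, Ned, 21), (red, Orion, Uma, 15), (red, Orion, Wes, 25), (red, Orion, Xia, 33), (red, Orion, Yan, 38)}
Selection pname = Delta: {(red, Delta, Gus, 39), (red, Delta, Gus, 5), (red, Delta, Mo, 35), (red, Delta, Ned, 21), (red, Delta, Uma, 15), (red, Delta, Wes, 25), (red, Delta, Xia, 33), (red, Delta, Yan, 38)}
π[color, sname, pname]: project onto (color, sname, pname) (1 duplicate(s) eliminated) → {(red, Gus, Delta), (red, Mo, Delta), (red, Ned, Delta), (red, Uma, Delta), (red, Wes, Delta), (red, Xia, Delta), (red, Yan, Delta)}

{(red, Gus, Delta), (red, Mo, Delta), (red, Ned, Delta), (red, Uma, Delta), (red, Wes, Delta), (red, Xia, Delta), (red, Yan, Delta)}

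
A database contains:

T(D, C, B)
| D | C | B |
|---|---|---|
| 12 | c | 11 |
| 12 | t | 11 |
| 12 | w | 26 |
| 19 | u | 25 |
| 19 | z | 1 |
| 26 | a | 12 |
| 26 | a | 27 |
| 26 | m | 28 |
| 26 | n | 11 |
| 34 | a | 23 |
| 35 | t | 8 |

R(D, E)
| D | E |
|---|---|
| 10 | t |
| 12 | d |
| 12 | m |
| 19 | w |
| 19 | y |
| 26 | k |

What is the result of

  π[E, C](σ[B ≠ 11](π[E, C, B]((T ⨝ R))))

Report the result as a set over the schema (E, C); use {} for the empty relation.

Natural join on D: {(12, c, 11, d), (12, c, 11, m), (12, t, 11, d), (12, t, 11, m), (12, w, 26, d), (12, w, 26, m), (19, u, 25, w), (19, u, 25, y), (19, z, 1, w), (19, z, 1, y), (26, a, 12, k), (26, a, 27, k), (26, m, 28, k), (26, n, 11, k)}
π_{E, C, B} gives {(d, c, 11), (d, t, 11), (d, w, 26), (k, a, 12), (k, a, 27), (k, m, 28), (k, n, 11), (m, c, 11), (m, t, 11), (m, w, 26), (w, u, 25), (w, z, 1), (y, u, 25), (y, z, 1)}.
Filtering on B ≠ 11 leaves {(d, w, 26), (k, a, 12), (k, a, 27), (k, m, 28), (m, w, 26), (w, u, 25), (w, z, 1), (y, u, 25), (y, z, 1)}.
π_{E, C} gives {(d, w), (k, a), (k, m), (m, w), (w, u), (w, z), (y, u), (y, z)} (1 duplicate(s) eliminated).

{(d, w), (k, a), (k, m), (m, w), (w, u), (w, z), (y, u), (y, z)}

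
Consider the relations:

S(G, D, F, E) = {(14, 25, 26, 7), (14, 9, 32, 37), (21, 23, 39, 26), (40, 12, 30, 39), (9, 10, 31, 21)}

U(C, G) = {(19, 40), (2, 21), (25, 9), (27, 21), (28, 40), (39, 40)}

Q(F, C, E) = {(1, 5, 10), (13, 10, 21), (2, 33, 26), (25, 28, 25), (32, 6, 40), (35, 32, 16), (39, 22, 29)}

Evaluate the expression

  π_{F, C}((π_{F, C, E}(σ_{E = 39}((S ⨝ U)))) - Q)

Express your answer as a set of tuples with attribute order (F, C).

{(30, 19), (30, 28), (30, 39)}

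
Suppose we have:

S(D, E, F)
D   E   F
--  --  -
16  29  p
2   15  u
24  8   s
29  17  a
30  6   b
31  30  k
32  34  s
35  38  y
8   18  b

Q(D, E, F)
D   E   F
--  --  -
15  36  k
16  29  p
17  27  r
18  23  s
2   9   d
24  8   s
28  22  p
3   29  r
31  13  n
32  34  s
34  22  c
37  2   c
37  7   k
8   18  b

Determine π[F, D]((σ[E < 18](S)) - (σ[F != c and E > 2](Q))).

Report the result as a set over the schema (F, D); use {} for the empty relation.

{(a, 29), (b, 30), (u, 2)}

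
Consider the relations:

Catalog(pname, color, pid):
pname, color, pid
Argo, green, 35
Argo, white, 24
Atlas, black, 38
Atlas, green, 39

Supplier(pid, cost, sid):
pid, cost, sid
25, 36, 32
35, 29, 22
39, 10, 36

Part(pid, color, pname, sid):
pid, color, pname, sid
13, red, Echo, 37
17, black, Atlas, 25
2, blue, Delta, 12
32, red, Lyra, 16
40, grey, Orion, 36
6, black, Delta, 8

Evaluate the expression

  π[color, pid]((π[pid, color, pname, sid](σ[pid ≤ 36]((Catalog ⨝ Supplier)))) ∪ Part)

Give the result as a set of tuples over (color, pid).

Joining Catalog and Supplier on pid yields {(Argo, green, 35, 29, 22), (Atlas, green, 39, 10, 36)}.
Apply σ_{pid ≤ 36}; surviving tuples: {(Argo, green, 35, 29, 22)}
π_{pid, color, pname, sid} gives {(35, green, Argo, 22)}.
Set union of the two operands is {(13, red, Echo, 37), (17, black, Atlas, 25), (2, blue, Delta, 12), (32, red, Lyra, 16), (35, green, Argo, 22), (40, grey, Orion, 36), (6, black, Delta, 8)}.
π_{color, pid} gives {(black, 17), (black, 6), (blue, 2), (green, 35), (grey, 40), (red, 13), (red, 32)}.

{(black, 17), (black, 6), (blue, 2), (green, 35), (grey, 40), (red, 13), (red, 32)}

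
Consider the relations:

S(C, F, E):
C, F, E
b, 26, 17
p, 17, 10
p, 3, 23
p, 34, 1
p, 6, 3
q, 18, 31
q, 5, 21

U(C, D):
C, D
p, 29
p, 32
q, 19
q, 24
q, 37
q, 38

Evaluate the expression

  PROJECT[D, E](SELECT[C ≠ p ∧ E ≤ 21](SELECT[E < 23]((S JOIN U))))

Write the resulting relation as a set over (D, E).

{(19, 21), (24, 21), (37, 21), (38, 21)}

Natural join on C: {(p, 17, 10, 29), (p, 17, 10, 32), (p, 3, 23, 29), (p, 3, 23, 32), (p, 34, 1, 29), (p, 34, 1, 32), (p, 6, 3, 29), (p, 6, 3, 32), (q, 18, 31, 19), (q, 18, 31, 24), (q, 18, 31, 37), (q, 18, 31, 38), (q, 5, 21, 19), (q, 5, 21, 24), (q, 5, 21, 37), (q, 5, 21, 38)}
Selection E < 23: {(p, 17, 10, 29), (p, 17, 10, 32), (p, 34, 1, 29), (p, 34, 1, 32), (p, 6, 3, 29), (p, 6, 3, 32), (q, 5, 21, 19), (q, 5, 21, 24), (q, 5, 21, 37), (q, 5, 21, 38)}
Selection C ≠ p ∧ E ≤ 21: {(q, 5, 21, 19), (q, 5, 21, 24), (q, 5, 21, 37), (q, 5, 21, 38)}
Keep only column(s) D, E: {(19, 21), (24, 21), (37, 21), (38, 21)}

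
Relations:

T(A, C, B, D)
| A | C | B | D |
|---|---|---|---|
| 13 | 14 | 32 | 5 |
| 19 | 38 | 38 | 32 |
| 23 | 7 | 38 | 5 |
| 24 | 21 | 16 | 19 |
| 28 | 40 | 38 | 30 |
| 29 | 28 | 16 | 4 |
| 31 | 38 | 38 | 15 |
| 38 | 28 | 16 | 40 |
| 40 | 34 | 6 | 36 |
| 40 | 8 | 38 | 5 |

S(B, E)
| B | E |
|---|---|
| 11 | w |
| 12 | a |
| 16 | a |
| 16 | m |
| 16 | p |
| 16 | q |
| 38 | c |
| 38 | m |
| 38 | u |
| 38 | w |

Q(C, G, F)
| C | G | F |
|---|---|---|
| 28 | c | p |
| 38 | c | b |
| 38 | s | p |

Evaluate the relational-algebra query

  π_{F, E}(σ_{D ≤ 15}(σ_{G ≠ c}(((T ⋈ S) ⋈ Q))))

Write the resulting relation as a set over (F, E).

Joining T and S on B yields {(19, 38, 38, 32, c), (19, 38, 38, 32, m), (19, 38, 38, 32, u), (19, 38, 38, 32, w), (23, 7, 38, 5, c), (23, 7, 38, 5, m), (23, 7, 38, 5, u), (23, 7, 38, 5, w), (24, 21, 16, 19, a), (24, 21, 16, 19, m), (24, 21, 16, 19, p), (24, 21, 16, 19, q), (28, 40, 38, 30, c), (28, 40, 38, 30, m), (28, 40, 38, 30, u), (28, 40, 38, 30, w), (29, 28, 16, 4, a), (29, 28, 16, 4, m), (29, 28, 16, 4, p), (29, 28, 16, 4, q), (31, 38, 38, 15, c), (31, 38, 38, 15, m), (31, 38, 38, 15, u), (31, 38, 38, 15, w), (38, 28, 16, 40, a), (38, 28, 16, 40, m), (38, 28, 16, 40, p), (38, 28, 16, 40, q), (40, 8, 38, 5, c), (40, 8, 38, 5, m), (40, 8, 38, 5, u), (40, 8, 38, 5, w)}.
Joining (T ⋈ S) and Q on C yields {(19, 38, 38, 32, c, c, b), (19, 38, 38, 32, c, s, p), (19, 38, 38, 32, m, c, b), (19, 38, 38, 32, m, s, p), (19, 38, 38, 32, u, c, b), (19, 38, 38, 32, u, s, p), (19, 38, 38, 32, w, c, b), (19, 38, 38, 32, w, s, p), (29, 28, 16, 4, a, c, p), (29, 28, 16, 4, m, c, p), (29, 28, 16, 4, p, c, p), (29, 28, 16, 4, q, c, p), (31, 38, 38, 15, c, c, b), (31, 38, 38, 15, c, s, p), (31, 38, 38, 15, m, c, b), (31, 38, 38, 15, m, s, p), (31, 38, 38, 15, u, c, b), (31, 38, 38, 15, u, s, p), (31, 38, 38, 15, w, c, b), (31, 38, 38, 15, w, s, p), (38, 28, 16, 40, a, c, p), (38, 28, 16, 40, m, c, p), (38, 28, 16, 40, p, c, p), (38, 28, 16, 40, q, c, p)}.
σ[G ≠ c]: keep tuples satisfying G ≠ c → {(19, 38, 38, 32, c, s, p), (19, 38, 38, 32, m, s, p), (19, 38, 38, 32, u, s, p), (19, 38, 38, 32, w, s, p), (31, 38, 38, 15, c, s, p), (31, 38, 38, 15, m, s, p), (31, 38, 38, 15, u, s, p), (31, 38, 38, 15, w, s, p)}
σ[D ≤ 15]: keep tuples satisfying D ≤ 15 → {(31, 38, 38, 15, c, s, p), (31, 38, 38, 15, m, s, p), (31, 38, 38, 15, u, s, p), (31, 38, 38, 15, w, s, p)}
π_{F, E} gives {(p, c), (p, m), (p, u), (p, w)}.

{(p, c), (p, m), (p, u), (p, w)}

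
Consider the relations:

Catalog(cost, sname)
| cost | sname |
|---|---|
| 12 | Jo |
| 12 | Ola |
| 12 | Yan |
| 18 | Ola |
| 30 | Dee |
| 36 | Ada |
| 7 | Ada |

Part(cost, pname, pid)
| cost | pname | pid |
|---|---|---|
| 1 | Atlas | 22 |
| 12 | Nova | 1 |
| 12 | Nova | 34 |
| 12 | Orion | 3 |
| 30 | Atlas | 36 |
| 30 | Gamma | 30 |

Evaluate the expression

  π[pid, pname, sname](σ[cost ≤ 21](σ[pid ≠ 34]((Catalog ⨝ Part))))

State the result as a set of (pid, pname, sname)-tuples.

{(1, Nova, Jo), (1, Nova, Ola), (1, Nova, Yan), (3, Orion, Jo), (3, Orion, Ola), (3, Orion, Yan)}

Catalog ⋈ Part (natural join on cost): {(12, Jo, Nova, 1), (12, Jo, Nova, 34), (12, Jo, Orion, 3), (12, Ola, Nova, 1), (12, Ola, Nova, 34), (12, Ola, Orion, 3), (12, Yan, Nova, 1), (12, Yan, Nova, 34), (12, Yan, Orion, 3), (30, Dee, Atlas, 36), (30, Dee, Gamma, 30)}
Apply σ_{pid ≠ 34}; surviving tuples: {(12, Jo, Nova, 1), (12, Jo, Orion, 3), (12, Ola, Nova, 1), (12, Ola, Orion, 3), (12, Yan, Nova, 1), (12, Yan, Orion, 3), (30, Dee, Atlas, 36), (30, Dee, Gamma, 30)}
Apply σ_{cost ≤ 21}; surviving tuples: {(12, Jo, Nova, 1), (12, Jo, Orion, 3), (12, Ola, Nova, 1), (12, Ola, Orion, 3), (12, Yan, Nova, 1), (12, Yan, Orion, 3)}
Projecting to pid, pname, sname: {(1, Nova, Jo), (1, Nova, Ola), (1, Nova, Yan), (3, Orion, Jo), (3, Orion, Ola), (3, Orion, Yan)}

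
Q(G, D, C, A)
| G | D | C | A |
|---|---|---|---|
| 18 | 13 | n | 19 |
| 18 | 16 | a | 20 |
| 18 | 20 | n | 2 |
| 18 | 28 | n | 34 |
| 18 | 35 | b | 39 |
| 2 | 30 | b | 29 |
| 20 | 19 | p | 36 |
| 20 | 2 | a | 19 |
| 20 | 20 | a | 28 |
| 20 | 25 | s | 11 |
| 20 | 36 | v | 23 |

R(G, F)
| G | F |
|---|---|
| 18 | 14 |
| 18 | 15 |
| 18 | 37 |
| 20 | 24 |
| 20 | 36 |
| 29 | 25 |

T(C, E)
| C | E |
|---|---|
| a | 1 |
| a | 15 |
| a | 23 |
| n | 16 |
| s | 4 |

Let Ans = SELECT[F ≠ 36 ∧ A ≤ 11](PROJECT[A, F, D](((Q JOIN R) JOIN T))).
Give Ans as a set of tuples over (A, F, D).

{(11, 24, 25), (2, 14, 20), (2, 15, 20), (2, 37, 20)}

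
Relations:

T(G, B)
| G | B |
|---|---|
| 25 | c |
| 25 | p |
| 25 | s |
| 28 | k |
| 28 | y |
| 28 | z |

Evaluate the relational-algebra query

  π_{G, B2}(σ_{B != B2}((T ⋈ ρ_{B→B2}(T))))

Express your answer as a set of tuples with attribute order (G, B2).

{(25, c), (25, p), (25, s), (28, k), (28, y), (28, z)}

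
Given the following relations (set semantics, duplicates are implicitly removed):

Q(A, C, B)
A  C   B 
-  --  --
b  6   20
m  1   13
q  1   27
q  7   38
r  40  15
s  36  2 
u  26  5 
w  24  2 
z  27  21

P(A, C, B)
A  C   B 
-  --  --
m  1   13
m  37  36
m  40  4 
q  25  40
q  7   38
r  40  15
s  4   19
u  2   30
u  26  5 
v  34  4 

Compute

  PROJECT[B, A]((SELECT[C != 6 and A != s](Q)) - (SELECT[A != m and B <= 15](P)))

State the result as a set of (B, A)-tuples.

{(13, m), (2, w), (21, z), (27, q), (38, q)}

σ[C != 6 and A != s]: keep tuples satisfying C != 6 and A != s → {(m, 1, 13), (q, 1, 27), (q, 7, 38), (r, 40, 15), (u, 26, 5), (w, 24, 2), (z, 27, 21)}
σ[A != m and B <= 15]: keep tuples satisfying A != m and B <= 15 → {(r, 40, 15), (u, 26, 5), (v, 34, 4)}
Taking the difference: {(m, 1, 13), (q, 1, 27), (q, 7, 38), (w, 24, 2), (z, 27, 21)}
Keep only column(s) B, A: {(13, m), (2, w), (21, z), (27, q), (38, q)}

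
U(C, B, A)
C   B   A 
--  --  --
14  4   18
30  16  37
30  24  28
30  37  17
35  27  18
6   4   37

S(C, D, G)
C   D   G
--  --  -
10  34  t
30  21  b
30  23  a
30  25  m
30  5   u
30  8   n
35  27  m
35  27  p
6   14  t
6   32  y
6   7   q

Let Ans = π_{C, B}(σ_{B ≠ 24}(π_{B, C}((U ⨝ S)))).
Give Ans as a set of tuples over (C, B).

{(30, 16), (30, 37), (35, 27), (6, 4)}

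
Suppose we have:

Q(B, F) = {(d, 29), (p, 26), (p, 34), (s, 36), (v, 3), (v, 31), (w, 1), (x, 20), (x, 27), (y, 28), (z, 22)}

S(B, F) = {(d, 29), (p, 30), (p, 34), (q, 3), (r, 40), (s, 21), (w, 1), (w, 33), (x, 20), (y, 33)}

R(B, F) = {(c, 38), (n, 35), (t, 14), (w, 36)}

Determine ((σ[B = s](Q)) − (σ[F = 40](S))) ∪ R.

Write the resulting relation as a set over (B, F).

{(c, 38), (n, 35), (s, 36), (t, 14), (w, 36)}

Filtering on B = s leaves {(s, 36)}.
Filtering on F = 40 leaves {(r, 40)}.
Difference: {(s, 36)} with {(r, 40)} → {(s, 36)}
Union: {(s, 36)} with {(c, 38), (n, 35), (t, 14), (w, 36)} → {(c, 38), (n, 35), (s, 36), (t, 14), (w, 36)}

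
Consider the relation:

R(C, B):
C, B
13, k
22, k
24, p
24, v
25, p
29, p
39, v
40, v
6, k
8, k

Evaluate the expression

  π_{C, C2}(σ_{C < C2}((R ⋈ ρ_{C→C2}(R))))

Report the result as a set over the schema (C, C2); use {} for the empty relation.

ρ[C→C2]: schema becomes (C2, B); tuples unchanged.
R ⋈ ρ_{C→C2}(R) (natural join on B): {(13, k, 13), (13, k, 22), (13, k, 6), (13, k, 8), (22, k, 13), (22, k, 22), (22, k, 6), (22, k, 8), (24, p, 24), (24, p, 25), (24, p, 29), (24, v, 24), (24, v, 39), (24, v, 40), (25, p, 24), (25, p, 25), (25, p, 29), (29, p, 24), (29, p, 25), (29, p, 29), (39, v, 24), (39, v, 39), (39, v, 40), (40, v, 24), (40, v, 39), (40, v, 40), (6, k, 13), (6, k, 22), (6, k, 6), (6, k, 8), (8, k, 13), (8, k, 22), (8, k, 6), (8, k, 8)}
Selection C < C2: {(13, k, 22), (24, p, 25), (24, p, 29), (24, v, 39), (24, v, 40), (25, p, 29), (39, v, 40), (6, k, 13), (6, k, 22), (6, k, 8), (8, k, 13), (8, k, 22)}
π_{C, C2} gives {(13, 22), (24, 25), (24, 29), (24, 39), (24, 40), (25, 29), (39, 40), (6, 13), (6, 22), (6, 8), (8, 13), (8, 22)}.

{(13, 22), (24, 25), (24, 29), (24, 39), (24, 40), (25, 29), (39, 40), (6, 13), (6, 22), (6, 8), (8, 13), (8, 22)}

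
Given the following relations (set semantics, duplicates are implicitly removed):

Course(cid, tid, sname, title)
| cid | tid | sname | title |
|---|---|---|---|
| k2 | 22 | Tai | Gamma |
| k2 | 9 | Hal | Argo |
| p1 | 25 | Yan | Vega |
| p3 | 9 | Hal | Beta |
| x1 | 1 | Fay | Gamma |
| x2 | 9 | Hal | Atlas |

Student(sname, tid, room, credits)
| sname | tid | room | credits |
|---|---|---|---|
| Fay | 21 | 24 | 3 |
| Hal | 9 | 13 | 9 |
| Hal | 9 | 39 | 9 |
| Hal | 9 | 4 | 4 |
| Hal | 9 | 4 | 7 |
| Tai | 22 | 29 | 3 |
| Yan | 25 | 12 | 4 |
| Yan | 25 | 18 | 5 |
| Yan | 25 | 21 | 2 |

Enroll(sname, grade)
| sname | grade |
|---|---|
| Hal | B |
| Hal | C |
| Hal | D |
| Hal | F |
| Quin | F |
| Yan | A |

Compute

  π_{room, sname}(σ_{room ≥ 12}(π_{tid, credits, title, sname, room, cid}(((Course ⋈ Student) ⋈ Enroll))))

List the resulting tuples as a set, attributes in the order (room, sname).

Natural join on tid, sname: {(k2, 22, Tai, Gamma, 29, 3), (k2, 9, Hal, Argo, 13, 9), (k2, 9, Hal, Argo, 39, 9), (k2, 9, Hal, Argo, 4, 4), (k2, 9, Hal, Argo, 4, 7), (p1, 25, Yan, Vega, 12, 4), (p1, 25, Yan, Vega, 18, 5), (p1, 25, Yan, Vega, 21, 2), (p3, 9, Hal, Beta, 13, 9), (p3, 9, Hal, Beta, 39, 9), (p3, 9, Hal, Beta, 4, 4), (p3, 9, Hal, Beta, 4, 7), (x2, 9, Hal, Atlas, 13, 9), (x2, 9, Hal, Atlas, 39, 9), (x2, 9, Hal, Atlas, 4, 4), (x2, 9, Hal, Atlas, 4, 7)}
Natural join on sname: {(k2, 9, Hal, Argo, 13, 9, B), (k2, 9, Hal, Argo, 13, 9, C), (k2, 9, Hal, Argo, 13, 9, D), (k2, 9, Hal, Argo, 13, 9, F), (k2, 9, Hal, Argo, 39, 9, B), (k2, 9, Hal, Argo, 39, 9, C), (k2, 9, Hal, Argo, 39, 9, D), (k2, 9, Hal, Argo, 39, 9, F), (k2, 9, Hal, Argo, 4, 4, B), (k2, 9, Hal, Argo, 4, 4, C), (k2, 9, Hal, Argo, 4, 4, D), (k2, 9, Hal, Argo, 4, 4, F), (k2, 9, Hal, Argo, 4, 7, B), (k2, 9, Hal, Argo, 4, 7, C), (k2, 9, Hal, Argo, 4, 7, D), (k2, 9, Hal, Argo, 4, 7, F), (p1, 25, Yan, Vega, 12, 4, A), (p1, 25, Yan, Vega, 18, 5, A), (p1, 25, Yan, Vega, 21, 2, A), (p3, 9, Hal, Beta, 13, 9, B), (p3, 9, Hal, Beta, 13, 9, C), (p3, 9, Hal, Beta, 13, 9, D), (p3, 9, Hal, Beta, 13, 9, F), (p3, 9, Hal, Beta, 39, 9, B), (p3, 9, Hal, Beta, 39, 9, C), (p3, 9, Hal, Beta, 39, 9, D), (p3, 9, Hal, Beta, 39, 9, F), (p3, 9, Hal, Beta, 4, 4, B), (p3, 9, Hal, Beta, 4, 4, C), (p3, 9, Hal, Beta, 4, 4, D), (p3, 9, Hal, Beta, 4, 4, F), (p3, 9, Hal, Beta, 4, 7, B), (p3, 9, Hal, Beta, 4, 7, C), (p3, 9, Hal, Beta, 4, 7, D), (p3, 9, Hal, Beta, 4, 7, F), (x2, 9, Hal, Atlas, 13, 9, B), (x2, 9, Hal, Atlas, 13, 9, C), (x2, 9, Hal, Atlas, 13, 9, D), (x2, 9, Hal, Atlas, 13, 9, F), (x2, 9, Hal, Atlas, 39, 9, B), (x2, 9, Hal, Atlas, 39, 9, C), (x2, 9, Hal, Atlas, 39, 9, D), (x2, 9, Hal, Atlas, 39, 9, F), (x2, 9, Hal, Atlas, 4, 4, B), (x2, 9, Hal, Atlas, 4, 4, C), (x2, 9, Hal, Atlas, 4, 4, D), (x2, 9, Hal, Atlas, 4, 4, F), (x2, 9, Hal, Atlas, 4, 7, B), (x2, 9, Hal, Atlas, 4, 7, C), (x2, 9, Hal, Atlas, 4, 7, D), (x2, 9, Hal, Atlas, 4, 7, F)}
Keep only column(s) tid, credits, title, sname, room, cid (36 duplicate(s) eliminated): {(25, 2, Vega, Yan, 21, p1), (25, 4, Vega, Yan, 12, p1), (25, 5, Vega, Yan, 18, p1), (9, 4, Argo, Hal, 4, k2), (9, 4, Atlas, Hal, 4, x2), (9, 4, Beta, Hal, 4, p3), (9, 7, Argo, Hal, 4, k2), (9, 7, Atlas, Hal, 4, x2), (9, 7, Beta, Hal, 4, p3), (9, 9, Argo, Hal, 13, k2), (9, 9, Argo, Hal, 39, k2), (9, 9, Atlas, Hal, 13, x2), (9, 9, Atlas, Hal, 39, x2), (9, 9, Beta, Hal, 13, p3), (9, 9, Beta, Hal, 39, p3)}
σ[room ≥ 12]: keep tuples satisfying room ≥ 12 → {(25, 2, Vega, Yan, 21, p1), (25, 4, Vega, Yan, 12, p1), (25, 5, Vega, Yan, 18, p1), (9, 9, Argo, Hal, 13, k2), (9, 9, Argo, Hal, 39, k2), (9, 9, Atlas, Hal, 13, x2), (9, 9, Atlas, Hal, 39, x2), (9, 9, Beta, Hal, 13, p3), (9, 9, Beta, Hal, 39, p3)}
Keep only column(s) room, sname (4 duplicate(s) eliminated): {(12, Yan), (13, Hal), (18, Yan), (21, Yan), (39, Hal)}

{(12, Yan), (13, Hal), (18, Yan), (21, Yan), (39, Hal)}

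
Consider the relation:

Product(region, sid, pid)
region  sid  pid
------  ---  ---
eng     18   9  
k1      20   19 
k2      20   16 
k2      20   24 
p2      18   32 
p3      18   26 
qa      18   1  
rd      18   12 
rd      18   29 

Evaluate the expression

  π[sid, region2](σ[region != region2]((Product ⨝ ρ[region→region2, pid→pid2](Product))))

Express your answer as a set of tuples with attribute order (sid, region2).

ρ[region→region2, pid→pid2]: schema becomes (region2, sid, pid2); tuples unchanged.
Natural join on sid: {(eng, 18, 9, eng, 9), (eng, 18, 9, p2, 32), (eng, 18, 9, p3, 26), (eng, 18, 9, qa, 1), (eng, 18, 9, rd, 12), (eng, 18, 9, rd, 29), (k1, 20, 19, k1, 19), (k1, 20, 19, k2, 16), (k1, 20, 19, k2, 24), (k2, 20, 16, k1, 19), (k2, 20, 16, k2, 16), (k2, 20, 16, k2, 24), (k2, 20, 24, k1, 19), (k2, 20, 24, k2, 16), (k2, 20, 24, k2, 24), (p2, 18, 32, eng, 9), (p2, 18, 32, p2, 32), (p2, 18, 32, p3, 26), (p2, 18, 32, qa, 1), (p2, 18, 32, rd, 12), (p2, 18, 32, rd, 29), (p3, 18, 26, eng, 9), (p3, 18, 26, p2, 32), (p3, 18, 26, p3, 26), (p3, 18, 26, qa, 1), (p3, 18, 26, rd, 12), (p3, 18, 26, rd, 29), (qa, 18, 1, eng, 9), (qa, 18, 1, p2, 32), (qa, 18, 1, p3, 26), (qa, 18, 1, qa, 1), (qa, 18, 1, rd, 12), (qa, 18, 1, rd, 29), (rd, 18, 12, eng, 9), (rd, 18, 12, p2, 32), (rd, 18, 12, p3, 26), (rd, 18, 12, qa, 1), (rd, 18, 12, rd, 12), (rd, 18, 12, rd, 29), (rd, 18, 29, eng, 9), (rd, 18, 29, p2, 32), (rd, 18, 29, p3, 26), (rd, 18, 29, qa, 1), (rd, 18, 29, rd, 12), (rd, 18, 29, rd, 29)}
Selection region != region2: {(eng, 18, 9, p2, 32), (eng, 18, 9, p3, 26), (eng, 18, 9, qa, 1), (eng, 18, 9, rd, 12), (eng, 18, 9, rd, 29), (k1, 20, 19, k2, 16), (k1, 20, 19, k2, 24), (k2, 20, 16, k1, 19), (k2, 20, 24, k1, 19), (p2, 18, 32, eng, 9), (p2, 18, 32, p3, 26), (p2, 18, 32, qa, 1), (p2, 18, 32, rd, 12), (p2, 18, 32, rd, 29), (p3, 18, 26, eng, 9), (p3, 18, 26, p2, 32), (p3, 18, 26, qa, 1), (p3, 18, 26, rd, 12), (p3, 18, 26, rd, 29), (qa, 18, 1, eng, 9), (qa, 18, 1, p2, 32), (qa, 18, 1, p3, 26), (qa, 18, 1, rd, 12), (qa, 18, 1, rd, 29), (rd, 18, 12, eng, 9), (rd, 18, 12, p2, 32), (rd, 18, 12, p3, 26), (rd, 18, 12, qa, 1), (rd, 18, 29, eng, 9), (rd, 18, 29, p2, 32), (rd, 18, 29, p3, 26), (rd, 18, 29, qa, 1)}
Keep only column(s) sid, region2 (25 duplicate(s) eliminated): {(18, eng), (18, p2), (18, p3), (18, qa), (18, rd), (20, k1), (20, k2)}

{(18, eng), (18, p2), (18, p3), (18, qa), (18, rd), (20, k1), (20, k2)}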